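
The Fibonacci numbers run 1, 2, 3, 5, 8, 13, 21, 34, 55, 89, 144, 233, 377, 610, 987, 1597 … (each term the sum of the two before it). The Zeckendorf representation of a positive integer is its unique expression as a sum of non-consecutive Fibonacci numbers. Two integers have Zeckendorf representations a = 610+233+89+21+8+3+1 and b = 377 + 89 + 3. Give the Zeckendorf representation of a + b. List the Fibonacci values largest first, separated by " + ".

987 + 377 + 55 + 13 + 2

The two numbers are 965 and 469, so their sum is 1434.
Greedy algorithm:
1434 − 987 = 447
447 − 377 = 70
70 − 55 = 15
15 − 13 = 2
2 − 2 = 0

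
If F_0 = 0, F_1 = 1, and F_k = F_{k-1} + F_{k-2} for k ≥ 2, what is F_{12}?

144

Iterating the recurrence up to F_{6} = 8 and F_{5} = 5:
F_{7} = F_{6} + F_{5} = 8 + 5 = 13
F_{8} = F_{7} + F_{6} = 13 + 8 = 21
F_{9} = F_{8} + F_{7} = 21 + 13 = 34
F_{10} = F_{9} + F_{8} = 34 + 21 = 55
F_{11} = F_{10} + F_{9} = 55 + 34 = 89
F_{12} = F_{11} + F_{10} = 89 + 55 = 144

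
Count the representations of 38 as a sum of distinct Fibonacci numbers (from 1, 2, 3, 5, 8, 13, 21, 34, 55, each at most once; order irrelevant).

3

Each representation comes from the Zeckendorf form by replacing some F_k with F_{k−1} + F_{k−2} where possible.
38 = 34+3+1 = 21+13+3+1 = 21+8+5+3+1 — 3 representations.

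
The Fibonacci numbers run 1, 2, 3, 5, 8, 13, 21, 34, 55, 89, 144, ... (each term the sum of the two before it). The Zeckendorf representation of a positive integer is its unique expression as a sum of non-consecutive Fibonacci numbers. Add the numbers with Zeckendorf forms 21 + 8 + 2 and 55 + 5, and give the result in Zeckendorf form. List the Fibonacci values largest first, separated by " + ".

The two numbers are 31 and 60, so their sum is 91.
91 − 89 = 2
2 − 2 = 0

89 + 2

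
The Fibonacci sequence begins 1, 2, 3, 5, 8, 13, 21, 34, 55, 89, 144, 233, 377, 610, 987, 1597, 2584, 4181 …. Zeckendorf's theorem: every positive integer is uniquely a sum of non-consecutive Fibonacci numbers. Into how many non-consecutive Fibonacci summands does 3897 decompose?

6

3897 − 2584 = 1313
1313 − 987 = 326
326 − 233 = 93
93 − 89 = 4
4 − 3 = 1
1 − 1 = 0
3897 = 2584 + 987 + 233 + 89 + 3 + 1, which has 6 terms.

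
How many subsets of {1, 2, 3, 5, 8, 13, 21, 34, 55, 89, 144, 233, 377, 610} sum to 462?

Each representation comes from the Zeckendorf form by replacing some F_k with F_{k−1} + F_{k−2} where possible.
462 = 377+55+21+8+1 = 377+55+21+5+3+1 = 233+144+55+21+8+1 = 377+55+13+8+5+3+1 = 233+144+55+21+5+3+1 = … (4 more), for 9 in all.

9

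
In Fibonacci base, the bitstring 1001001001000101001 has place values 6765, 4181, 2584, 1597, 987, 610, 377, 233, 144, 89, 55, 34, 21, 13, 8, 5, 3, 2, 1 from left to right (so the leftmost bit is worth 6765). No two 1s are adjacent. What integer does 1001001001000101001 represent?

Summing the place values of the 1 bits: 6765 + 1597 + 377 + 89 + 13 + 5 + 1 = 8847.

8847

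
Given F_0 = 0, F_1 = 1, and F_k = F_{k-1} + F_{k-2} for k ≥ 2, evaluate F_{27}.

Iterating the recurrence up to F_{21} = 10946 and F_{20} = 6765:
F_{22} = F_{21} + F_{20} = 10946 + 6765 = 17711
F_{23} = F_{22} + F_{21} = 17711 + 10946 = 28657
F_{24} = F_{23} + F_{22} = 28657 + 17711 = 46368
F_{25} = F_{24} + F_{23} = 46368 + 28657 = 75025
F_{26} = F_{25} + F_{24} = 75025 + 46368 = 121393
F_{27} = F_{26} + F_{25} = 121393 + 75025 = 196418

196418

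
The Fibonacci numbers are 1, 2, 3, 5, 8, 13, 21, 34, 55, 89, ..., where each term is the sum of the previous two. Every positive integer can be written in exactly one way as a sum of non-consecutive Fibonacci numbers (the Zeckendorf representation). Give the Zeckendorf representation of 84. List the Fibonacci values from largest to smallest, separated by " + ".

Repeatedly subtract the largest Fibonacci number that fits:
55 ≤ 84 < 89, so take 55; remainder 29
21 ≤ 29 < 34, so take 21; remainder 8
8 ≤ 8 < 13, so take 8; remainder 0
So 84 = 55 + 21 + 8, with no two terms consecutive in the sequence.

55 + 21 + 8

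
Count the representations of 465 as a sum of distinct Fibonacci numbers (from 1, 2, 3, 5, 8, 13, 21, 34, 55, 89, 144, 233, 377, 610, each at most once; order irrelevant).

465 = 377+55+21+8+3+1 = 233+144+55+21+8+3+1 — 2 representations.

2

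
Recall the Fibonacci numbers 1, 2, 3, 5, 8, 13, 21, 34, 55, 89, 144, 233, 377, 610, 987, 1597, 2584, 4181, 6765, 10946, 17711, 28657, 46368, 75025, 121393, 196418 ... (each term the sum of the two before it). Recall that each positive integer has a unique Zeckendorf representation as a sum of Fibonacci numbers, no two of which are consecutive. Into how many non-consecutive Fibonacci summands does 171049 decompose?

6

121393 ≤ 171049 < 196418, so take 121393; remainder 49656
46368 ≤ 49656 < 75025, so take 46368; remainder 3288
2584 ≤ 3288 < 4181, so take 2584; remainder 704
610 ≤ 704 < 987, so take 610; remainder 94
89 ≤ 94 < 144, so take 89; remainder 5
5 ≤ 5 < 8, so take 5; remainder 0
171049 = 121393 + 46368 + 2584 + 610 + 89 + 5, which has 6 terms.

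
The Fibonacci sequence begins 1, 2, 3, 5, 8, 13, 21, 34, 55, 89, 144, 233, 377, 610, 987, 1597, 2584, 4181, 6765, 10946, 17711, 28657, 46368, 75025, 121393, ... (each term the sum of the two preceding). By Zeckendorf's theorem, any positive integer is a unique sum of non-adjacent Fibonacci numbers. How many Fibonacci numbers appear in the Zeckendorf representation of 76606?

Greedy algorithm:
76606 − 75025 = 1581
1581 − 987 = 594
594 − 377 = 217
217 − 144 = 73
73 − 55 = 18
18 − 13 = 5
5 − 5 = 0
76606 = 75025 + 987 + 377 + 144 + 55 + 13 + 5, which has 7 terms.

7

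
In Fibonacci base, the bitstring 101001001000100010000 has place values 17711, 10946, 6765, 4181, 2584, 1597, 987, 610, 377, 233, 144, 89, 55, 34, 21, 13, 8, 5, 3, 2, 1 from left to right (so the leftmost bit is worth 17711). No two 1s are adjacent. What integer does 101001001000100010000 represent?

26513

Summing the place values of the 1 bits: 17711 + 6765 + 1597 + 377 + 55 + 8 = 26513.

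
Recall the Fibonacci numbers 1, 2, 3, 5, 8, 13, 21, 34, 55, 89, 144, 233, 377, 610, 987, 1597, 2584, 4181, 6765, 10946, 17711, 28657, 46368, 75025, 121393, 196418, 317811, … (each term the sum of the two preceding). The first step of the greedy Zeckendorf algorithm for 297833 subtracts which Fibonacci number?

196418 ≤ 297833 < 317811, so the largest Fibonacci number not exceeding 297833 is 196418.

196418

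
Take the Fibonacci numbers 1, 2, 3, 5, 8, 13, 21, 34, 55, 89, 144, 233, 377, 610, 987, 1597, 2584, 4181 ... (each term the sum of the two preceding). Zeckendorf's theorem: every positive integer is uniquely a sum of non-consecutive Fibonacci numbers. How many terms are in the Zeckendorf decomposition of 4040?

5

largest Fibonacci ≤ 4040 is 2584; 4040 − 2584 = 1456
largest Fibonacci ≤ 1456 is 987; 1456 − 987 = 469
largest Fibonacci ≤ 469 is 377; 469 − 377 = 92
largest Fibonacci ≤ 92 is 89; 92 − 89 = 3
largest Fibonacci ≤ 3 is 3; 3 − 3 = 0
4040 = 2584 + 987 + 377 + 89 + 3, which has 5 terms.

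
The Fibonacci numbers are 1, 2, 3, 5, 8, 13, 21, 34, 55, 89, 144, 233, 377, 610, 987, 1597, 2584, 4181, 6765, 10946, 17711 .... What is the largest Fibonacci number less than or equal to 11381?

10946

10946 ≤ 11381 < 17711, so the largest Fibonacci number not exceeding 11381 is 10946.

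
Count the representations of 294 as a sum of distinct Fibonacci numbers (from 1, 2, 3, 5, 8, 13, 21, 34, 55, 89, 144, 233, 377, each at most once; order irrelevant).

294 = 233+55+5+1 = 233+55+3+2+1 = 233+34+21+5+1 = … (9 more), for 12 in all.

12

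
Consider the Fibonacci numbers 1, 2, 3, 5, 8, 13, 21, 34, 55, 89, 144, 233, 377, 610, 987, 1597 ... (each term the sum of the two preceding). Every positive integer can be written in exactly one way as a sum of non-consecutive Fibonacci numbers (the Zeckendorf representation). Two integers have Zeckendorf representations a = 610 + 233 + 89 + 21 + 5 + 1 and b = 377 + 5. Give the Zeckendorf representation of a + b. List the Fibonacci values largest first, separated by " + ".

The two numbers are 959 and 382, so their sum is 1341.
1341 − 987 = 354
354 − 233 = 121
121 − 89 = 32
32 − 21 = 11
11 − 8 = 3
3 − 3 = 0

987 + 233 + 89 + 21 + 8 + 3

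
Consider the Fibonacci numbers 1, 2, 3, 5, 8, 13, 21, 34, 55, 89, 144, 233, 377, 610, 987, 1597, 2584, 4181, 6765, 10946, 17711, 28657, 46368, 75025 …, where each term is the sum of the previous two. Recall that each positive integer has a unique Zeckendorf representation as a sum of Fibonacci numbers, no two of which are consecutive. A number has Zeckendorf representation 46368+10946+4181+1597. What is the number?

46368+10946+4181+1597 = 63092.

63092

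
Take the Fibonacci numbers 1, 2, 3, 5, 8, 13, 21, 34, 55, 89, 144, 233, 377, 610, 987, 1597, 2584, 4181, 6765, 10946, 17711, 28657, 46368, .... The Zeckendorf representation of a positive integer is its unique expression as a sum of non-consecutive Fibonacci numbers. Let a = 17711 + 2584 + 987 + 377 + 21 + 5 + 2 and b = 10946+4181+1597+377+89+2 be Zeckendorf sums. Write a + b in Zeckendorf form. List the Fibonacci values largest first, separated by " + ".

28657 + 6765 + 2584 + 610 + 233 + 21 + 8 + 1

The two numbers are 21687 and 17192, so their sum is 38879.
Greedily peel off the largest Fibonacci term at each step:
subtract 28657 from 38879: 10222 remains
subtract 6765 from 10222: 3457 remains
subtract 2584 from 3457: 873 remains
subtract 610 from 873: 263 remains
subtract 233 from 263: 30 remains
subtract 21 from 30: 9 remains
subtract 8 from 9: 1 remains
subtract 1 from 1: 0 remains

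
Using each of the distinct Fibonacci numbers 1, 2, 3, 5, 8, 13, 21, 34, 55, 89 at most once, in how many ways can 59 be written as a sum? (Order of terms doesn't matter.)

Starting from the Zeckendorf form and repeatedly splitting a term F_k into F_{k−1} + F_{k−2} (when neither is already used) reaches every representation.
59 = 55+3+1 = 34+21+3+1 = 34+13+8+3+1 — 3 representations.

3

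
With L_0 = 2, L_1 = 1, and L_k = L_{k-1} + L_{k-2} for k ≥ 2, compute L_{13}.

Iterating the recurrence up to L_{8} = 47 and L_{7} = 29:
L_{9} = L_{8} + L_{7} = 47 + 29 = 76
L_{10} = L_{9} + L_{8} = 76 + 47 = 123
L_{11} = L_{10} + L_{9} = 123 + 76 = 199
L_{12} = L_{11} + L_{10} = 199 + 123 = 322
L_{13} = L_{12} + L_{11} = 322 + 199 = 521

521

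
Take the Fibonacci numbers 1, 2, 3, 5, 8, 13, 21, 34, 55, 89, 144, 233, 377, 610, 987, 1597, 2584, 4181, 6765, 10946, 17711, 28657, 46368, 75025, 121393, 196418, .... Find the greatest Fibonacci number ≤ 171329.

121393 ≤ 171329 < 196418, so the largest Fibonacci number not exceeding 171329 is 121393.

121393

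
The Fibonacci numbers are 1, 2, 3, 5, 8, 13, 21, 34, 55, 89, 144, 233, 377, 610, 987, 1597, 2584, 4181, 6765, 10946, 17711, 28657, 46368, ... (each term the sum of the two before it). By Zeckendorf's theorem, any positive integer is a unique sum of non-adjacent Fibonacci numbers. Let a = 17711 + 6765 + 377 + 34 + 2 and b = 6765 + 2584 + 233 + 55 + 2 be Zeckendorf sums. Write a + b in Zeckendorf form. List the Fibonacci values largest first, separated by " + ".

The two numbers are 24889 and 9639, so their sum is 34528.
Greedily peel off the largest Fibonacci term at each step:
subtract 28657 from 34528: 5871 remains
subtract 4181 from 5871: 1690 remains
subtract 1597 from 1690: 93 remains
subtract 89 from 93: 4 remains
subtract 3 from 4: 1 remains
subtract 1 from 1: 0 remains

28657 + 4181 + 1597 + 89 + 3 + 1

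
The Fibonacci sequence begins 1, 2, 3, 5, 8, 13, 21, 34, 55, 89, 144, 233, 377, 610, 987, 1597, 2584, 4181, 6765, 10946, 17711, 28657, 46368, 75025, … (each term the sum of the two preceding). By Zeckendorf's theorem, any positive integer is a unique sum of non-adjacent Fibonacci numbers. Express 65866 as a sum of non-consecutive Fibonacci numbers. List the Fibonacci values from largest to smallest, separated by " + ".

46368 + 17711 + 1597 + 144 + 34 + 8 + 3 + 1

65866: greatest Fibonacci not exceeding it is 46368, leaving 19498
19498: greatest Fibonacci not exceeding it is 17711, leaving 1787
1787: greatest Fibonacci not exceeding it is 1597, leaving 190
190: greatest Fibonacci not exceeding it is 144, leaving 46
46: greatest Fibonacci not exceeding it is 34, leaving 12
12: greatest Fibonacci not exceeding it is 8, leaving 4
4: greatest Fibonacci not exceeding it is 3, leaving 1
1: greatest Fibonacci not exceeding it is 1, leaving 0
So 65866 = 46368 + 17711 + 1597 + 144 + 34 + 8 + 3 + 1, with no two terms consecutive in the sequence.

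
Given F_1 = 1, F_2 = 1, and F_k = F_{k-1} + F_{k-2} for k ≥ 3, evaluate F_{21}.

10946

Iterating the recurrence up to F_{13} = 233 and F_{12} = 144:
F_{14} = F_{13} + F_{12} = 233 + 144 = 377
F_{15} = F_{14} + F_{13} = 377 + 233 = 610
F_{16} = F_{15} + F_{14} = 610 + 377 = 987
F_{17} = F_{16} + F_{15} = 987 + 610 = 1597
F_{18} = F_{17} + F_{16} = 1597 + 987 = 2584
F_{19} = F_{18} + F_{17} = 2584 + 1597 = 4181
F_{20} = F_{19} + F_{18} = 4181 + 2584 = 6765
F_{21} = F_{20} + F_{19} = 6765 + 4181 = 10946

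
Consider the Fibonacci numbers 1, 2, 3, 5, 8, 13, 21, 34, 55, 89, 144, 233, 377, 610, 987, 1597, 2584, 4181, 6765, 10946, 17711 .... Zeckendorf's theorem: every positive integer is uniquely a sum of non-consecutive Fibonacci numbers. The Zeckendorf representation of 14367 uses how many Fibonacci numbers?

8

subtract 10946 from 14367: 3421 remains
subtract 2584 from 3421: 837 remains
subtract 610 from 837: 227 remains
subtract 144 from 227: 83 remains
subtract 55 from 83: 28 remains
subtract 21 from 28: 7 remains
subtract 5 from 7: 2 remains
subtract 2 from 2: 0 remains
14367 = 10946 + 2584 + 610 + 144 + 55 + 21 + 5 + 2, which has 8 terms.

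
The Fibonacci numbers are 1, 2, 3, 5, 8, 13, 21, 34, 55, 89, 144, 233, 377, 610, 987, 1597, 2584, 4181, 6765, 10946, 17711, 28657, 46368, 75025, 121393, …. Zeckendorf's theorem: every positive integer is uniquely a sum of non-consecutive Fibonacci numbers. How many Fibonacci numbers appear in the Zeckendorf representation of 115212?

Greedily peel off the largest Fibonacci term at each step:
take 75025 (≤ 115212); 115212 − 75025 = 40187
take 28657 (≤ 40187); 40187 − 28657 = 11530
take 10946 (≤ 11530); 11530 − 10946 = 584
take 377 (≤ 584); 584 − 377 = 207
take 144 (≤ 207); 207 − 144 = 63
take 55 (≤ 63); 63 − 55 = 8
take 8 (≤ 8); 8 − 8 = 0
115212 = 75025 + 28657 + 10946 + 377 + 144 + 55 + 8, which has 7 terms.

7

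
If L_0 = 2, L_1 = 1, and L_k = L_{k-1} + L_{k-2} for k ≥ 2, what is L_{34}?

Iterating the recurrence up to L_{26} = 271443 and L_{25} = 167761:
L_{27} = L_{26} + L_{25} = 271443 + 167761 = 439204
L_{28} = L_{27} + L_{26} = 439204 + 271443 = 710647
L_{29} = L_{28} + L_{27} = 710647 + 439204 = 1149851
L_{30} = L_{29} + L_{28} = 1149851 + 710647 = 1860498
L_{31} = L_{30} + L_{29} = 1860498 + 1149851 = 3010349
L_{32} = L_{31} + L_{30} = 3010349 + 1860498 = 4870847
L_{33} = L_{32} + L_{31} = 4870847 + 3010349 = 7881196
L_{34} = L_{33} + L_{32} = 7881196 + 4870847 = 12752043

12752043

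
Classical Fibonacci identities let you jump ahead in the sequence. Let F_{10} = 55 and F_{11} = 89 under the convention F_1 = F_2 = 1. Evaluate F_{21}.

10946

By F_{2k+1} = F_k² + F_{k+1}²: F_{21} = 55² + 89² = 3025 + 7921 = 10946.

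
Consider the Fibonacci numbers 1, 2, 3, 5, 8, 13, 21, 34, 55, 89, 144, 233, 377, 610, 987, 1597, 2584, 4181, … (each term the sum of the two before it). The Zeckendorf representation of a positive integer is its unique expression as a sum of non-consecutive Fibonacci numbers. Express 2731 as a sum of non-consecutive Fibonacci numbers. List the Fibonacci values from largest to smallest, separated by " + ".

Repeatedly subtract the largest Fibonacci number that fits:
2584 ≤ 2731 < 4181, so take 2584; remainder 147
144 ≤ 147 < 233, so take 144; remainder 3
3 ≤ 3 < 5, so take 3; remainder 0
So 2731 = 2584 + 144 + 3, with no two terms consecutive in the sequence.

2584 + 144 + 3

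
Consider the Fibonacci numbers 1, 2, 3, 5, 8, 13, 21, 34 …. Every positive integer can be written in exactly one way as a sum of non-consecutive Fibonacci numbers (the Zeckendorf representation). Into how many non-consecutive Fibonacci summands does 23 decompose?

subtract 21 from 23: 2 remains
subtract 2 from 2: 0 remains
23 = 21 + 2, which has 2 terms.

2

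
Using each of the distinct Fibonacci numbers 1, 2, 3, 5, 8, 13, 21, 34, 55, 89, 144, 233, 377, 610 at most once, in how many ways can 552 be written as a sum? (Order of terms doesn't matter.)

11

552 = 377+144+21+8+2 = 377+144+21+5+3+2 = 377+89+55+21+8+2 = 377+144+13+8+5+3+2 = 377+89+55+21+5+3+2 = … (6 more), for 11 in all.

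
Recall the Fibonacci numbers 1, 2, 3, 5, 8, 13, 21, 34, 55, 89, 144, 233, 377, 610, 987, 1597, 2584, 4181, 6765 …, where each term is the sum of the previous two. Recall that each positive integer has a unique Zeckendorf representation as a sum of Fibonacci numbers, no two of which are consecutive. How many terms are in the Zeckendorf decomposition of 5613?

5

take 4181 (≤ 5613); 5613 − 4181 = 1432
take 987 (≤ 1432); 1432 − 987 = 445
take 377 (≤ 445); 445 − 377 = 68
take 55 (≤ 68); 68 − 55 = 13
take 13 (≤ 13); 13 − 13 = 0
5613 = 4181 + 987 + 377 + 55 + 13, which has 5 terms.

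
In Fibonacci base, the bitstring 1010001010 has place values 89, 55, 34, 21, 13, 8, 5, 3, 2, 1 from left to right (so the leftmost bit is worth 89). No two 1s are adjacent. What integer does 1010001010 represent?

130

Summing the place values of the 1 bits: 89 + 34 + 5 + 2 = 130.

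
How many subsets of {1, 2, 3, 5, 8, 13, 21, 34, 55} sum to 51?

3

51 = 34+13+3+1 = 34+8+5+3+1 = 21+13+8+5+3+1 — 3 representations.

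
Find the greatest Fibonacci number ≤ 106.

89

89 ≤ 106 < 144, so the largest Fibonacci number not exceeding 106 is 89.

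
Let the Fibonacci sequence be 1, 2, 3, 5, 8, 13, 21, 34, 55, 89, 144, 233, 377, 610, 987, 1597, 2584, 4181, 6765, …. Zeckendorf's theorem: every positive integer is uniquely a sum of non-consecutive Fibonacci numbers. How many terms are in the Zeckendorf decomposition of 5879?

Greedily peel off the largest Fibonacci term at each step:
subtract 4181 from 5879: 1698 remains
subtract 1597 from 1698: 101 remains
subtract 89 from 101: 12 remains
subtract 8 from 12: 4 remains
subtract 3 from 4: 1 remains
subtract 1 from 1: 0 remains
5879 = 4181 + 1597 + 89 + 8 + 3 + 1, which has 6 terms.

6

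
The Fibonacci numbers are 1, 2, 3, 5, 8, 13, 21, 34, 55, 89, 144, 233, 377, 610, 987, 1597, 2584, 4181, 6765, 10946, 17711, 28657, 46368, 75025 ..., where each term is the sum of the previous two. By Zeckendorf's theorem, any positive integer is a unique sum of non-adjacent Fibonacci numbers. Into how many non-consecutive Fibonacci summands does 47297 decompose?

subtract 46368 from 47297: 929 remains
subtract 610 from 929: 319 remains
subtract 233 from 319: 86 remains
subtract 55 from 86: 31 remains
subtract 21 from 31: 10 remains
subtract 8 from 10: 2 remains
subtract 2 from 2: 0 remains
47297 = 46368 + 610 + 233 + 55 + 21 + 8 + 2, which has 7 terms.

7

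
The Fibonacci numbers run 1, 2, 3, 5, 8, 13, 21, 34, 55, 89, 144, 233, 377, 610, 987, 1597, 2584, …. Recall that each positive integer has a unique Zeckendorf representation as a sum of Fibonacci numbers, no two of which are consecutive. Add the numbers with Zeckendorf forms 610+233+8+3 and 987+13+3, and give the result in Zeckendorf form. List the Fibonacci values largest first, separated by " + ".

The two numbers are 854 and 1003, so their sum is 1857.
largest Fibonacci ≤ 1857 is 1597; 1857 − 1597 = 260
largest Fibonacci ≤ 260 is 233; 260 − 233 = 27
largest Fibonacci ≤ 27 is 21; 27 − 21 = 6
largest Fibonacci ≤ 6 is 5; 6 − 5 = 1
largest Fibonacci ≤ 1 is 1; 1 − 1 = 0

1597 + 233 + 21 + 5 + 1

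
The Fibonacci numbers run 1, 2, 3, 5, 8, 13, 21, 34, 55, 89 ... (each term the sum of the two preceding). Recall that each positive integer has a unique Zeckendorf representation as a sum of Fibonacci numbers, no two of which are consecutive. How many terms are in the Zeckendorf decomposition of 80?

Greedy algorithm:
take 55 (≤ 80); 80 − 55 = 25
take 21 (≤ 25); 25 − 21 = 4
take 3 (≤ 4); 4 − 3 = 1
take 1 (≤ 1); 1 − 1 = 0
80 = 55 + 21 + 3 + 1, which has 4 terms.

4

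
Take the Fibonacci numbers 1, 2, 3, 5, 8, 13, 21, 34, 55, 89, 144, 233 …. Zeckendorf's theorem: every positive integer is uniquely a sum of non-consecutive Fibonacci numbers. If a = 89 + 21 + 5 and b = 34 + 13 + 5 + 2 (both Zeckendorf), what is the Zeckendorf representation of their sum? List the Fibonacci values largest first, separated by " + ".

144 + 21 + 3 + 1

The two numbers are 115 and 54, so their sum is 169.
Greedily peel off the largest Fibonacci term at each step:
144 ≤ 169 < 233, so take 144; remainder 25
21 ≤ 25 < 34, so take 21; remainder 4
3 ≤ 4 < 5, so take 3; remainder 1
1 ≤ 1 < 2, so take 1; remainder 0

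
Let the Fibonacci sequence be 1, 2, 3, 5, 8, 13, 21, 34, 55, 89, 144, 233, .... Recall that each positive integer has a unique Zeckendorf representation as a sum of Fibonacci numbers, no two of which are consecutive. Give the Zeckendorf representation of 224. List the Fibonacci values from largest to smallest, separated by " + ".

224 − 144 = 80
80 − 55 = 25
25 − 21 = 4
4 − 3 = 1
1 − 1 = 0
So 224 = 144 + 55 + 21 + 3 + 1, with no two terms consecutive in the sequence.

144 + 55 + 21 + 3 + 1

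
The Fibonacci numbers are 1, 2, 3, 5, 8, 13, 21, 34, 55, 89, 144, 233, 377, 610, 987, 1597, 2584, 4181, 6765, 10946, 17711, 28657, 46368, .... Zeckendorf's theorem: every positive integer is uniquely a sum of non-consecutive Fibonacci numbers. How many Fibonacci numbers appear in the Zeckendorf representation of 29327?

4

Greedy algorithm:
largest Fibonacci ≤ 29327 is 28657; 29327 − 28657 = 670
largest Fibonacci ≤ 670 is 610; 670 − 610 = 60
largest Fibonacci ≤ 60 is 55; 60 − 55 = 5
largest Fibonacci ≤ 5 is 5; 5 − 5 = 0
29327 = 28657 + 610 + 55 + 5, which has 4 terms.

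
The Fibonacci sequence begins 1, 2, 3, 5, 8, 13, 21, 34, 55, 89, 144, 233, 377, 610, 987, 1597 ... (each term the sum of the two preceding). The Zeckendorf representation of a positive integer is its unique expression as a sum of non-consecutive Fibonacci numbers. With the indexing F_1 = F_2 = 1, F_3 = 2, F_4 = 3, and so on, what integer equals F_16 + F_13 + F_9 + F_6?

F_16 + F_13 + F_9 + F_6 = 987 + 233 + 34 + 8 = 1262.

1262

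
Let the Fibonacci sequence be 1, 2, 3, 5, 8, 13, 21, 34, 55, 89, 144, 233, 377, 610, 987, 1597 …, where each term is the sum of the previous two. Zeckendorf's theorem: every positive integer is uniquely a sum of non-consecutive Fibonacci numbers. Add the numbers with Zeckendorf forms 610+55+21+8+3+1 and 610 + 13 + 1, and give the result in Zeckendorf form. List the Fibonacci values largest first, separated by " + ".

987 + 233 + 89 + 13

The two numbers are 698 and 624, so their sum is 1322.
largest Fibonacci ≤ 1322 is 987; 1322 − 987 = 335
largest Fibonacci ≤ 335 is 233; 335 − 233 = 102
largest Fibonacci ≤ 102 is 89; 102 − 89 = 13
largest Fibonacci ≤ 13 is 13; 13 − 13 = 0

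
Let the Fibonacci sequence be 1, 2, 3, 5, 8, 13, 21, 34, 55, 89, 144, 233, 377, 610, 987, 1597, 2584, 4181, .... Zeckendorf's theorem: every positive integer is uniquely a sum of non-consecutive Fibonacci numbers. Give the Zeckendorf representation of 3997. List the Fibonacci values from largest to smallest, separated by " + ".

2584 + 987 + 377 + 34 + 13 + 2

Greedily peel off the largest Fibonacci term at each step:
2584 ≤ 3997 < 4181, so take 2584; remainder 1413
987 ≤ 1413 < 1597, so take 987; remainder 426
377 ≤ 426 < 610, so take 377; remainder 49
34 ≤ 49 < 55, so take 34; remainder 15
13 ≤ 15 < 21, so take 13; remainder 2
2 ≤ 2 < 3, so take 2; remainder 0
So 3997 = 2584 + 987 + 377 + 34 + 13 + 2, with no two terms consecutive in the sequence.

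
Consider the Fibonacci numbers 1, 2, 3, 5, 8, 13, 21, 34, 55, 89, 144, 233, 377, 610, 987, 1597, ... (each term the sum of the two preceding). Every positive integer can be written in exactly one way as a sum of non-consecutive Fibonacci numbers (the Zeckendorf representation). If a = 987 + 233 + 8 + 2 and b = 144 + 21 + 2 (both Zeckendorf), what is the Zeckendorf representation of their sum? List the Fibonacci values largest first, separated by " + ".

The two numbers are 1230 and 167, so their sum is 1397.
1397 − 987 = 410
410 − 377 = 33
33 − 21 = 12
12 − 8 = 4
4 − 3 = 1
1 − 1 = 0

987 + 377 + 21 + 8 + 3 + 1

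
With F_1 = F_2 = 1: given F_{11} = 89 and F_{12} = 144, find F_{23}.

By F_{2k+1} = F_k² + F_{k+1}²: F_{23} = 89² + 144² = 7921 + 20736 = 28657.

28657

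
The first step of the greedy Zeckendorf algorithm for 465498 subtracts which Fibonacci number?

317811

317811 ≤ 465498 < 514229, so the largest Fibonacci number not exceeding 465498 is 317811.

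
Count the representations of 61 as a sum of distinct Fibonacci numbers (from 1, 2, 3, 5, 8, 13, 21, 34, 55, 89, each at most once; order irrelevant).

61 = 55+5+1 = 55+3+2+1 = 34+21+5+1 = … (3 more), for 6 in all.

6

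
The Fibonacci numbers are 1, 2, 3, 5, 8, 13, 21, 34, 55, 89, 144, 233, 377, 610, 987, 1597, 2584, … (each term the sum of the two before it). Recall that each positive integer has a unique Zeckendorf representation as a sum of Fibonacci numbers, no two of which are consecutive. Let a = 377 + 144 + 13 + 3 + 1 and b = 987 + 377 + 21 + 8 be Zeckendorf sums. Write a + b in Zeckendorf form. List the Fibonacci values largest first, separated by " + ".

1597 + 233 + 89 + 8 + 3 + 1

The two numbers are 538 and 1393, so their sum is 1931.
1931: greatest Fibonacci not exceeding it is 1597, leaving 334
334: greatest Fibonacci not exceeding it is 233, leaving 101
101: greatest Fibonacci not exceeding it is 89, leaving 12
12: greatest Fibonacci not exceeding it is 8, leaving 4
4: greatest Fibonacci not exceeding it is 3, leaving 1
1: greatest Fibonacci not exceeding it is 1, leaving 0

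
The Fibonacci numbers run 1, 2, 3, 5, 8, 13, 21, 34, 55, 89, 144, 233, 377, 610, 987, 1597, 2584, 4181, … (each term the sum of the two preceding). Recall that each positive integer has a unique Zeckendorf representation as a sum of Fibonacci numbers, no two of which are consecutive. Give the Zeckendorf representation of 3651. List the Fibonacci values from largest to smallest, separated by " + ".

2584 + 987 + 55 + 21 + 3 + 1

Repeatedly subtract the largest Fibonacci number that fits:
2584 ≤ 3651 < 4181, so take 2584; remainder 1067
987 ≤ 1067 < 1597, so take 987; remainder 80
55 ≤ 80 < 89, so take 55; remainder 25
21 ≤ 25 < 34, so take 21; remainder 4
3 ≤ 4 < 5, so take 3; remainder 1
1 ≤ 1 < 2, so take 1; remainder 0
So 3651 = 2584 + 987 + 55 + 21 + 3 + 1, with no two terms consecutive in the sequence.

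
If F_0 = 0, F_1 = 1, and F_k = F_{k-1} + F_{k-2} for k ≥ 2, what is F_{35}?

9227465

Iterating the recurrence up to F_{28} = 317811 and F_{27} = 196418:
F_{29} = F_{28} + F_{27} = 317811 + 196418 = 514229
F_{30} = F_{29} + F_{28} = 514229 + 317811 = 832040
F_{31} = F_{30} + F_{29} = 832040 + 514229 = 1346269
F_{32} = F_{31} + F_{30} = 1346269 + 832040 = 2178309
F_{33} = F_{32} + F_{31} = 2178309 + 1346269 = 3524578
F_{34} = F_{33} + F_{32} = 3524578 + 2178309 = 5702887
F_{35} = F_{34} + F_{33} = 5702887 + 3524578 = 9227465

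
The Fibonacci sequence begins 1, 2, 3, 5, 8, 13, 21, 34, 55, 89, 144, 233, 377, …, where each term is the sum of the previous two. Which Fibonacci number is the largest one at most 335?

233 ≤ 335 < 377, so the largest Fibonacci number not exceeding 335 is 233.

233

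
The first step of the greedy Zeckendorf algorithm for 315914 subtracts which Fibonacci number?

196418

196418 ≤ 315914 < 317811, so the largest Fibonacci number not exceeding 315914 is 196418.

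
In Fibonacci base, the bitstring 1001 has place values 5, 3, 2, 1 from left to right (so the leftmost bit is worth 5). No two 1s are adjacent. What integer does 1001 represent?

Summing the place values of the 1 bits: 5 + 1 = 6.

6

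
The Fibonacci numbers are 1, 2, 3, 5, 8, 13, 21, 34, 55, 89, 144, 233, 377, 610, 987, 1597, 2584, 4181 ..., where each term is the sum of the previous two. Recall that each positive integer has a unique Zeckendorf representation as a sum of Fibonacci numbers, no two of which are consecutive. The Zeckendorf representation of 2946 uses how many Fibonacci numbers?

6

Repeatedly subtract the largest Fibonacci number that fits:
subtract 2584 from 2946: 362 remains
subtract 233 from 362: 129 remains
subtract 89 from 129: 40 remains
subtract 34 from 40: 6 remains
subtract 5 from 6: 1 remains
subtract 1 from 1: 0 remains
2946 = 2584 + 233 + 89 + 34 + 5 + 1, which has 6 terms.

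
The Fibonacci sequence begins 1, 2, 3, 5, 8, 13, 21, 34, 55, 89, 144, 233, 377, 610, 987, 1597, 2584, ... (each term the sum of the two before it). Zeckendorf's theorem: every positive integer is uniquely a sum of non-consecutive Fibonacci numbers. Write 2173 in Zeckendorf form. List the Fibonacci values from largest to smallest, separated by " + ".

take 1597 (≤ 2173); 2173 − 1597 = 576
take 377 (≤ 576); 576 − 377 = 199
take 144 (≤ 199); 199 − 144 = 55
take 55 (≤ 55); 55 − 55 = 0
So 2173 = 1597 + 377 + 144 + 55, with no two terms consecutive in the sequence.

1597 + 377 + 144 + 55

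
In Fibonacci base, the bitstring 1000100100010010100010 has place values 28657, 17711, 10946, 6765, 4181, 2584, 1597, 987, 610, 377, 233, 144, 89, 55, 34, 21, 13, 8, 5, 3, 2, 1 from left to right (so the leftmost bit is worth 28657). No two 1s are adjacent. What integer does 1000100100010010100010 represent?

34018

Summing the place values of the 1 bits: 28657 + 4181 + 987 + 144 + 34 + 13 + 2 = 34018.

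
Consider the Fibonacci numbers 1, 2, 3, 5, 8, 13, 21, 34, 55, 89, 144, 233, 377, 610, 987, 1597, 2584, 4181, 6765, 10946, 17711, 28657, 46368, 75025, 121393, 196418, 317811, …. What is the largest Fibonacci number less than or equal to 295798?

196418 ≤ 295798 < 317811, so the largest Fibonacci number not exceeding 295798 is 196418.

196418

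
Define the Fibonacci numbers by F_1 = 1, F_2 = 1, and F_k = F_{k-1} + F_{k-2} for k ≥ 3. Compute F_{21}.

Iterating the recurrence up to F_{17} = 1597 and F_{16} = 987:
F_{18} = F_{17} + F_{16} = 1597 + 987 = 2584
F_{19} = F_{18} + F_{17} = 2584 + 1597 = 4181
F_{20} = F_{19} + F_{18} = 4181 + 2584 = 6765
F_{21} = F_{20} + F_{19} = 6765 + 4181 = 10946

10946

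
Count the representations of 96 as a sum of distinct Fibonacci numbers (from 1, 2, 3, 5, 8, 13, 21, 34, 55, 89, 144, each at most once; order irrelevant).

Starting from the Zeckendorf form and repeatedly splitting a term F_k into F_{k−1} + F_{k−2} (when neither is already used) reaches every representation.
96 = 89+5+2 = 55+34+5+2 = 55+21+13+5+2 — 3 representations.

3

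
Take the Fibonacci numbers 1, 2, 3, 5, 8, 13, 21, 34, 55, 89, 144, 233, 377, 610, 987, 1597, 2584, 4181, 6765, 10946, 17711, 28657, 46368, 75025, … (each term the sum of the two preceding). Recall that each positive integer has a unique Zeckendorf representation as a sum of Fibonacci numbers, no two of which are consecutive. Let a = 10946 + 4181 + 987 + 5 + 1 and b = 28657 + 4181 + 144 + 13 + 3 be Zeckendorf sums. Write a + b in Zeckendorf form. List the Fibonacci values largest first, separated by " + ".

46368 + 2584 + 144 + 21 + 1

The two numbers are 16120 and 32998, so their sum is 49118.
subtract 46368 from 49118: 2750 remains
subtract 2584 from 2750: 166 remains
subtract 144 from 166: 22 remains
subtract 21 from 22: 1 remains
subtract 1 from 1: 0 remains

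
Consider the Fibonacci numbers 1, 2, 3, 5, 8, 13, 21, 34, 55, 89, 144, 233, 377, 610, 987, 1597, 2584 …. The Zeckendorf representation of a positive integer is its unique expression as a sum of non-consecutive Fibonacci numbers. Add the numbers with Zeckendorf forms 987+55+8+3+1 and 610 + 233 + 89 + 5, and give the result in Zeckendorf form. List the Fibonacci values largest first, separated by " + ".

The two numbers are 1054 and 937, so their sum is 1991.
1597 ≤ 1991 < 2584, so take 1597; remainder 394
377 ≤ 394 < 610, so take 377; remainder 17
13 ≤ 17 < 21, so take 13; remainder 4
3 ≤ 4 < 5, so take 3; remainder 1
1 ≤ 1 < 2, so take 1; remainder 0

1597 + 377 + 13 + 3 + 1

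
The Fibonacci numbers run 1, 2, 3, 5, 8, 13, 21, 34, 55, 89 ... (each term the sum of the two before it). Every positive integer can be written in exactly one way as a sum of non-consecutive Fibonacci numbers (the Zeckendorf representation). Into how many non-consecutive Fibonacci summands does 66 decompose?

Greedily peel off the largest Fibonacci term at each step:
subtract 55 from 66: 11 remains
subtract 8 from 11: 3 remains
subtract 3 from 3: 0 remains
66 = 55 + 8 + 3, which has 3 terms.

3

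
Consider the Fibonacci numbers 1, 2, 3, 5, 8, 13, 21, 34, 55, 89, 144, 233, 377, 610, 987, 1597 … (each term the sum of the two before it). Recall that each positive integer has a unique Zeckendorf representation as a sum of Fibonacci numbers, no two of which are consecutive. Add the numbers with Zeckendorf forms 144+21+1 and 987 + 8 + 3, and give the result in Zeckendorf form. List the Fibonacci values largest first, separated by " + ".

The two numbers are 166 and 998, so their sum is 1164.
largest Fibonacci ≤ 1164 is 987; 1164 − 987 = 177
largest Fibonacci ≤ 177 is 144; 177 − 144 = 33
largest Fibonacci ≤ 33 is 21; 33 − 21 = 12
largest Fibonacci ≤ 12 is 8; 12 − 8 = 4
largest Fibonacci ≤ 4 is 3; 4 − 3 = 1
largest Fibonacci ≤ 1 is 1; 1 − 1 = 0

987 + 144 + 21 + 8 + 3 + 1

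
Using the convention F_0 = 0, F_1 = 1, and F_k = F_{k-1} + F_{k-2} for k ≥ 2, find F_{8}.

F_{2} = F_{1} + F_{0} = 1 + 0 = 1
F_{3} = F_{2} + F_{1} = 1 + 1 = 2
F_{4} = F_{3} + F_{2} = 2 + 1 = 3
F_{5} = F_{4} + F_{3} = 3 + 2 = 5
F_{6} = F_{5} + F_{4} = 5 + 3 = 8
F_{7} = F_{6} + F_{5} = 8 + 5 = 13
F_{8} = F_{7} + F_{6} = 13 + 8 = 21

21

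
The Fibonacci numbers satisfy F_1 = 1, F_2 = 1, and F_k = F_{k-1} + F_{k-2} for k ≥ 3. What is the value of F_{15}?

610

Iterating the recurrence up to F_{7} = 13 and F_{6} = 8:
F_{8} = F_{7} + F_{6} = 13 + 8 = 21
F_{9} = F_{8} + F_{7} = 21 + 13 = 34
F_{10} = F_{9} + F_{8} = 34 + 21 = 55
F_{11} = F_{10} + F_{9} = 55 + 34 = 89
F_{12} = F_{11} + F_{10} = 89 + 55 = 144
F_{13} = F_{12} + F_{11} = 144 + 89 = 233
F_{14} = F_{13} + F_{12} = 233 + 144 = 377
F_{15} = F_{14} + F_{13} = 377 + 233 = 610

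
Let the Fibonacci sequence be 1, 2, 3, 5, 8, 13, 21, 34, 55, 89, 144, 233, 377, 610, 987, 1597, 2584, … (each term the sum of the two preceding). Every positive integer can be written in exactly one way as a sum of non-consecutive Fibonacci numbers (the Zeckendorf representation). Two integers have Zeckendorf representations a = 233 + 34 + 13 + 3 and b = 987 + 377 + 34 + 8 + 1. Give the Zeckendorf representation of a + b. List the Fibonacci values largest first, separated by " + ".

1597 + 89 + 3 + 1

The two numbers are 283 and 1407, so their sum is 1690.
Greedily peel off the largest Fibonacci term at each step:
largest Fibonacci ≤ 1690 is 1597; 1690 − 1597 = 93
largest Fibonacci ≤ 93 is 89; 93 − 89 = 4
largest Fibonacci ≤ 4 is 3; 4 − 3 = 1
largest Fibonacci ≤ 1 is 1; 1 − 1 = 0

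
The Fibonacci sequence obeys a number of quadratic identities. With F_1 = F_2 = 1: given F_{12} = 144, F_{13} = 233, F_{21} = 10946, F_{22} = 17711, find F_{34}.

5702887

By the addition formula F_{m+n} = F_m F_{n+1} + F_{m−1} F_n with m=13, n=21: F_{34} = 233·17711 + 144·10946 = 4126663 + 1576224 = 5702887.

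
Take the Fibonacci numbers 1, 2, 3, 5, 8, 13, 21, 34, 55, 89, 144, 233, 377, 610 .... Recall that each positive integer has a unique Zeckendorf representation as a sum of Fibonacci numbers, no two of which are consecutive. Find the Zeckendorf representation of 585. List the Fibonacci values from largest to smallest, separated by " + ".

subtract 377 from 585: 208 remains
subtract 144 from 208: 64 remains
subtract 55 from 64: 9 remains
subtract 8 from 9: 1 remains
subtract 1 from 1: 0 remains
So 585 = 377 + 144 + 55 + 8 + 1, with no two terms consecutive in the sequence.

377 + 144 + 55 + 8 + 1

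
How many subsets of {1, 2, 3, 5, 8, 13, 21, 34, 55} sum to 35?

4

35 = 34+1 = 21+13+1 = 21+8+5+1 = 21+8+3+2+1 — 4 representations.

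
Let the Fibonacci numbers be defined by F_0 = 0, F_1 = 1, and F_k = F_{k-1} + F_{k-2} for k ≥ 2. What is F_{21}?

Iterating the recurrence up to F_{13} = 233 and F_{12} = 144:
F_{14} = F_{13} + F_{12} = 233 + 144 = 377
F_{15} = F_{14} + F_{13} = 377 + 233 = 610
F_{16} = F_{15} + F_{14} = 610 + 377 = 987
F_{17} = F_{16} + F_{15} = 987 + 610 = 1597
F_{18} = F_{17} + F_{16} = 1597 + 987 = 2584
F_{19} = F_{18} + F_{17} = 2584 + 1597 = 4181
F_{20} = F_{19} + F_{18} = 4181 + 2584 = 6765
F_{21} = F_{20} + F_{19} = 6765 + 4181 = 10946

10946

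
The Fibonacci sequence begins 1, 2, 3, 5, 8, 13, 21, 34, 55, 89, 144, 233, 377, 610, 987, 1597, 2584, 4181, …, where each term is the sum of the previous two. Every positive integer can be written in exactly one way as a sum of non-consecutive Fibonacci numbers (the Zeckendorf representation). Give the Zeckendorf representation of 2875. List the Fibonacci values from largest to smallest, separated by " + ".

2584 + 233 + 55 + 3

Greedy algorithm:
2875 − 2584 = 291
291 − 233 = 58
58 − 55 = 3
3 − 3 = 0
So 2875 = 2584 + 233 + 55 + 3, with no two terms consecutive in the sequence.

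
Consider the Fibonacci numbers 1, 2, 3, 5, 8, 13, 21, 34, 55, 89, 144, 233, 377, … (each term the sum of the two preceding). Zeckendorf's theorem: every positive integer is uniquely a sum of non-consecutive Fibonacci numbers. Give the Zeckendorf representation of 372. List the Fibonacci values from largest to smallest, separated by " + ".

Repeatedly subtract the largest Fibonacci number that fits:
subtract 233 from 372: 139 remains
subtract 89 from 139: 50 remains
subtract 34 from 50: 16 remains
subtract 13 from 16: 3 remains
subtract 3 from 3: 0 remains
So 372 = 233 + 89 + 34 + 13 + 3, with no two terms consecutive in the sequence.

233 + 89 + 34 + 13 + 3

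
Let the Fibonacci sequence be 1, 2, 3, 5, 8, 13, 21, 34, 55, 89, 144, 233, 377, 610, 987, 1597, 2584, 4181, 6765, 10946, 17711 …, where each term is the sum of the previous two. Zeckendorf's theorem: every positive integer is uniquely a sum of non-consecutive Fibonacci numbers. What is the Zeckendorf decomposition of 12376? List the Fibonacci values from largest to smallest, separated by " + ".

10946 + 987 + 377 + 55 + 8 + 3

12376 − 10946 = 1430
1430 − 987 = 443
443 − 377 = 66
66 − 55 = 11
11 − 8 = 3
3 − 3 = 0
So 12376 = 10946 + 987 + 377 + 55 + 8 + 3, with no two terms consecutive in the sequence.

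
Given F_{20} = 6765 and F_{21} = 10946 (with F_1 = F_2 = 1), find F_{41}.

By F_{2k+1} = F_k² + F_{k+1}²: F_{41} = 6765² + 10946² = 45765225 + 119814916 = 165580141.

165580141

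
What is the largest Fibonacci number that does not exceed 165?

144

144 ≤ 165 < 233, so the largest Fibonacci number not exceeding 165 is 144.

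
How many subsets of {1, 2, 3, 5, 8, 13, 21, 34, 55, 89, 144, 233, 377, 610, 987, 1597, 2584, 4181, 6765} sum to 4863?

Starting from the Zeckendorf form and repeatedly splitting a term F_k into F_{k−1} + F_{k−2} (when neither is already used) reaches every representation.
4863 = 4181+610+55+13+3+1 = 4181+610+55+8+5+3+1 = 4181+610+34+21+13+3+1 = 4181+377+233+55+13+3+1 = … (28 more), for 32 in all.

32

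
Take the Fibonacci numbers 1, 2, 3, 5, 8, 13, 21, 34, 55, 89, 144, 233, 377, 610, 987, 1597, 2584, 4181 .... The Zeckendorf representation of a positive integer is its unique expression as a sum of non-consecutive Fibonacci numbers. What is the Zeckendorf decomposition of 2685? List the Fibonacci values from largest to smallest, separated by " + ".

2685: greatest Fibonacci not exceeding it is 2584, leaving 101
101: greatest Fibonacci not exceeding it is 89, leaving 12
12: greatest Fibonacci not exceeding it is 8, leaving 4
4: greatest Fibonacci not exceeding it is 3, leaving 1
1: greatest Fibonacci not exceeding it is 1, leaving 0
So 2685 = 2584 + 89 + 8 + 3 + 1, with no two terms consecutive in the sequence.

2584 + 89 + 8 + 3 + 1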